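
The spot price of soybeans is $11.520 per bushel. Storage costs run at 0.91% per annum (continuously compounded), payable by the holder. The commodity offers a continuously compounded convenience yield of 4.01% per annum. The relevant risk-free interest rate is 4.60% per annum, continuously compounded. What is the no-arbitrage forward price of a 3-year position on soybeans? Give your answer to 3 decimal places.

$12.050 per bushel

Net carry = r + u − y = 0.0460 + 0.0091 − 0.0401 = 0.0150
F = S·e^((r+u−y)T) = 11.520 · e^(0.0150 × 3) = 11.520 · e^0.045000
= 11.520 × 1.046028 = $12.050 per bushel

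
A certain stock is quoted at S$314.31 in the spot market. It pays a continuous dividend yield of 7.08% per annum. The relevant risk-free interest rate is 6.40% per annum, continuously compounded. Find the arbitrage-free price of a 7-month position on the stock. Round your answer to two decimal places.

F = S·e^((r − q)T) = 314.31 · e^((0.0640 − 0.0708) × 7/12)
= 314.31 · e^-0.003967 = 314.31 × 0.996041
F = S$313.07

S$313.07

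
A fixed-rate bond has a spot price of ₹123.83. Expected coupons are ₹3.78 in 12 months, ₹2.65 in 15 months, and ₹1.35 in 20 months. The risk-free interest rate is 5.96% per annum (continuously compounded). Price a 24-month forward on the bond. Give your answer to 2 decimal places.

₹131.35

PV(coupons) I = 3.78·e^(−0.0596·12/12) + 2.65·e^(−0.0596·15/12) + 1.35·e^(−0.0596·20/12)
I = 3.5613 + 2.4597 + 1.2223 = 7.2433
F = (S − I)·e^(rT) = (123.83 − 7.2433) · e^(0.0596·24/12)
= 116.5867 · e^0.119200 = 116.5867 × 1.126595 = ₹131.35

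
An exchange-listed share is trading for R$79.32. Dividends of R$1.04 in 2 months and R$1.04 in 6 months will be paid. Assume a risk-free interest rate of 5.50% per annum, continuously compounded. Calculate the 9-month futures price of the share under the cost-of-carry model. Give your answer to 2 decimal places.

R$80.53

PV(dividends) I = 1.04·e^(−0.0550·2/12) + 1.04·e^(−0.0550·6/12)
I = 1.0305 + 1.0118 = 2.0423
F = (S − I)·e^(rT) = (79.32 − 2.0423) · e^(0.0550·9/12)
= 77.2777 · e^0.041250 = 77.2777 × 1.042113 = R$80.53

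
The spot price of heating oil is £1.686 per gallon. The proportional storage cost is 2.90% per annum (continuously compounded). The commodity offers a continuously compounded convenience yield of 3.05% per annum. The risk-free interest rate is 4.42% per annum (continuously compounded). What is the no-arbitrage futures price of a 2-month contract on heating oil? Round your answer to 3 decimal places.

£1.698 per gallon

Net carry = r + u − y = 0.0442 + 0.0290 − 0.0305 = 0.0427
F = S·e^((r+u−y)T) = 1.686 · e^(0.0427 × 2/12) = 1.686 · e^0.007117
= 1.686 × 1.007142 = £1.698 per gallon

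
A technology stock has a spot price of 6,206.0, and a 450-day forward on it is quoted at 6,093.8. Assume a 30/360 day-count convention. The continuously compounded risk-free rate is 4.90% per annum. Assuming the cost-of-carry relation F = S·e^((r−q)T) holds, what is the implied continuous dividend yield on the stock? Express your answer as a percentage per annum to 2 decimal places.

From F = S·e^((r−q)T): (r − q) = ln(F/S)/T
ln(6093.8/6206.0) = ln(0.981921) = -0.018244
(r − q) = -0.018244 / (450/360) = -0.014595
q = r − ln(F/S)/T = 0.0490 + 0.014595 = 0.063595
q = 6.36%

6.36%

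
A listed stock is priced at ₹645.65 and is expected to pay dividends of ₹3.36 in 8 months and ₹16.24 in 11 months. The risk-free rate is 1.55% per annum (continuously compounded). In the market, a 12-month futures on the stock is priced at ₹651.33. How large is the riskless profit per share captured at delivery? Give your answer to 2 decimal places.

₹15.23 per share

PV(dividends) I = 3.36·e^(−0.0155·8/12) + 16.24·e^(−0.0155·11/12) = 19.3363
Fair futures F* = (S − I)·e^(rT) = (645.65 − 19.3363)·e^0.015500 = 626.3137 × 1.015621 = 636.0973
Market ₹651.33 > fair 636.0973: forward overpriced → cash-and-carry (borrow at r, buy the stock and collect the dividends, short the forward).
Profit at T = |F_mkt − F*| = |651.33 − 636.0973| = ₹15.23 per share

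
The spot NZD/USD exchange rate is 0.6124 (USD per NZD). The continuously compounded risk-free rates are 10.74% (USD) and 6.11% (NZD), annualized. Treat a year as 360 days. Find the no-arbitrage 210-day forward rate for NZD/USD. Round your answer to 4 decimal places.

F = S·e^((r_USD − r_NZD)T) = 0.6124 · e^((0.1074 − 0.0611) × 210/360)
= 0.6124 · e^0.027008 = 0.6124 × 1.027376
F = 0.6292 USD per NZD

0.6292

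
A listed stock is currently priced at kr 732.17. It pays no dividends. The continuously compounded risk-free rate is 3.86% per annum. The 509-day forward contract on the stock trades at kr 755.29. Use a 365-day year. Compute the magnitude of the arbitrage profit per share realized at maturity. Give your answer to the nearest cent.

kr 17.37 per share

Fair forward: F* = S·e^(carry·T), with carry = r = 0.0386
F* = 732.17 · e^(0.0386 × 509/365) = 732.17 · e^0.053828 = 732.17 × 1.055303 = kr 772.6612
Market kr 755.29 < fair kr 772.6612: forward underpriced → reverse cash-and-carry (short spot, go long the forward).
At maturity, profit = |F_mkt − F*| = |755.29 − 772.6612| = kr 17.37 per share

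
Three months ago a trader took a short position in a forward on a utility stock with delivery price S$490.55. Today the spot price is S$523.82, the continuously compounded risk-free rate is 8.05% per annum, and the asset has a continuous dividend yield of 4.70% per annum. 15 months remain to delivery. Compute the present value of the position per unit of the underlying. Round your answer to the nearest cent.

-S$50.34

Current fair forward for the remaining 15 months: F = S·e^((r − q)·T), (r − q) = 0.0805 − 0.0470 = 0.0335
F = 523.82 · e^(0.0335 × 15/12) = 523.82 × 1.042764 = 546.2206
Value of long forward = (F − K)·e^(−rT) = (546.2206 − 490.55) · e^(−0.0805·15/12)
= 55.6706 × 0.904272 = 50.34
Short position value = −(long value) = -S$50.34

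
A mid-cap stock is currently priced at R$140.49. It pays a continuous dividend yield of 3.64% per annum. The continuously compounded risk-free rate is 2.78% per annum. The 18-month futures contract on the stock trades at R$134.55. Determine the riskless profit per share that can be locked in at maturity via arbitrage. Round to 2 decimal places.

Fair futures: F* = S·e^(carry·T), with carry = (r − q) = 0.0278 − 0.0364 = -0.0086
F* = 140.49 · e^(-0.0086 × 18/12) = 140.49 · e^-0.012900 = 140.49 × 0.987183 = R$138.6893
Market R$134.55 < fair R$138.6893: forward underpriced → reverse cash-and-carry (short spot, go long the forward).
At maturity, profit = |F_mkt − F*| = |134.55 − 138.6893| = R$4.14 per share

R$4.14 per share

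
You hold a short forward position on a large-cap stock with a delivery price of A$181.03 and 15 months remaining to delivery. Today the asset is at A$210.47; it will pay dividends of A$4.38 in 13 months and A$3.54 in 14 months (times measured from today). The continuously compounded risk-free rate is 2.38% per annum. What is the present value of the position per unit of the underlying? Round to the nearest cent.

PV(remaining dividends) I = 4.38·e^(−0.0238·13/12) + 3.54·e^(−0.0238·14/12) = 7.7116
Current forward F = (S − I)·e^(rT) = (210.47 − 7.7116)·e^(0.0238·15/12) = 202.7584 × 1.030197 = 208.8811
Value (long) = (F − K)·e^(−rT) = (208.8811 − 181.03) × 0.970688 = 27.0347
Short position value = −(long value) = -A$27.03

-A$27.03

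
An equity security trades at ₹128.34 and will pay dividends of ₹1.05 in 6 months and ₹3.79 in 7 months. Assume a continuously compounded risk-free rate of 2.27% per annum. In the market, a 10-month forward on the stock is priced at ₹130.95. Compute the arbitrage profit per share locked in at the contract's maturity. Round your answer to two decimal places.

₹5.03 per share

PV(dividends) I = 1.05·e^(−0.0227·6/12) + 3.79·e^(−0.0227·7/12) = 4.7783
Fair forward F* = (S − I)·e^(rT) = (128.34 − 4.7783)·e^0.018917 = 123.5617 × 1.019097 = 125.9214
Market ₹130.95 > fair 125.9214: forward overpriced → cash-and-carry (borrow at r, buy the stock and collect the dividends, short the forward).
Profit at T = |F_mkt − F*| = |130.95 − 125.9214| = ₹5.03 per share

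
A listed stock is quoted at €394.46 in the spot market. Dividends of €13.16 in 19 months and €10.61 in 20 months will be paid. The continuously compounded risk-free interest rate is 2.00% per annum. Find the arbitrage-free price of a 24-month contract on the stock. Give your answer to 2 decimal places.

PV(dividends) I = 13.16·e^(−0.0200·19/12) + 10.61·e^(−0.0200·20/12)
I = 12.7498 + 10.2622 = 23.0120
F = (S − I)·e^(rT) = (394.46 − 23.0120) · e^(0.0200·24/12)
= 371.4480 · e^0.040000 = 371.4480 × 1.040811 = €386.61

€386.61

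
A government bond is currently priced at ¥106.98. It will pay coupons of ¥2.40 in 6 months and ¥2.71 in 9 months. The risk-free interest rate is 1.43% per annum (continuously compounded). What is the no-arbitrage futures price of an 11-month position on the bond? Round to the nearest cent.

PV(coupons) I = 2.40·e^(−0.0143·6/12) + 2.71·e^(−0.0143·9/12)
I = 2.3829 + 2.6811 = 5.0640
F = (S − I)·e^(rT) = (106.98 − 5.0640) · e^(0.0143·11/12)
= 101.9160 · e^0.013108 = 101.9160 × 1.013194 = ¥103.26

¥103.26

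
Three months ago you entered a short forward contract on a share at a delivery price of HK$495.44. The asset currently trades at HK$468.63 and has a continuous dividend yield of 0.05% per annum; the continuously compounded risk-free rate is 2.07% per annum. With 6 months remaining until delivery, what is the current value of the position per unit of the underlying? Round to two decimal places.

Current fair forward for the remaining 6 months: F = S·e^((r − q)·T), (r − q) = 0.0207 − 0.0005 = 0.0202
F = 468.63 · e^(0.0202 × 6/12) = 468.63 × 1.010151 = 473.3871
Value of long forward = (F − K)·e^(−rT) = (473.3871 − 495.44) · e^(−0.0207·6/12)
= -22.0529 × 0.989703 = -21.83
Short position value = −(long value) = HK$21.83

HK$21.83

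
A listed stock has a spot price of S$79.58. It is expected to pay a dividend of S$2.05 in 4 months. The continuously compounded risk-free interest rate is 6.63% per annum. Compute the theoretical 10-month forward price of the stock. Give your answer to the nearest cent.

S$81.98

PV(dividends) I = 2.05·e^(−0.0663·4/12)
I = 2.0052
F = (S − I)·e^(rT) = (79.58 − 2.0052) · e^(0.0663·10/12)
= 77.5748 · e^0.055250 = 77.5748 × 1.056805 = S$81.98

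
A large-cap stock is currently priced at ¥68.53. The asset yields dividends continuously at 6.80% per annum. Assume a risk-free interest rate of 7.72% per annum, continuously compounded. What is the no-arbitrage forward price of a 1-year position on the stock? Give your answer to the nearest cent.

F = S·e^((r − q)T) = 68.53 · e^((0.0772 − 0.0680) × 1)
= 68.53 · e^0.009200 = 68.53 × 1.009242
F = ¥69.16

¥69.16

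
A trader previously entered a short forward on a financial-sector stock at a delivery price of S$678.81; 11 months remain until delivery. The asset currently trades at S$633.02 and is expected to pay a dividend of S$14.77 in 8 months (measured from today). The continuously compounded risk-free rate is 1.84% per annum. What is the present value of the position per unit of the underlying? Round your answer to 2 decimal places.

S$49.03

PV(remaining dividends) I = 14.77·e^(−0.0184·8/12) = 14.5899
Current forward F = (S − I)·e^(rT) = (633.02 − 14.5899)·e^(0.0184·11/12) = 618.4301 × 1.017010 = 628.9496
Value (long) = (F − K)·e^(−rT) = (628.9496 − 678.81) × 0.983275 = -49.0265
Short position value = −(long value) = S$49.03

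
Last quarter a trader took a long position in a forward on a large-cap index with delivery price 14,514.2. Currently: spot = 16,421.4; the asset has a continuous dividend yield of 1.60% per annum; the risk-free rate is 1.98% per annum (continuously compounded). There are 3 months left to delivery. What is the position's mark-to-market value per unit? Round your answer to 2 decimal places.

Current fair forward for the remaining 3 months: F = S·e^((r − q)·T), (r − q) = 0.0198 − 0.0160 = 0.0038
F = 16421.4 · e^(0.0038 × 3/12) = 16421.4 × 1.00095045 = 16437.0077
Value of long forward = (F − K)·e^(−rT) = (16437.0077 − 14514.2) · e^(−0.0198·3/12)
= 1922.8077 × 0.99506223 = 1913.31

1913.31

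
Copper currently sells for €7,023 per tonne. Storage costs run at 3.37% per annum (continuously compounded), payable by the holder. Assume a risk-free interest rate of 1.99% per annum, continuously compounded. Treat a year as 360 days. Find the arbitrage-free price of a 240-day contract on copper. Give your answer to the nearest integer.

€7,278 per tonne

Net carry = r + u − y = 0.0199 + 0.0337 − 0.0000 = 0.0536
F = S·e^((r+u−y)T) = 7023 · e^(0.0536 × 240/360) = 7023 · e^0.035733
= 7023 × 1.036379 = €7,278 per tonne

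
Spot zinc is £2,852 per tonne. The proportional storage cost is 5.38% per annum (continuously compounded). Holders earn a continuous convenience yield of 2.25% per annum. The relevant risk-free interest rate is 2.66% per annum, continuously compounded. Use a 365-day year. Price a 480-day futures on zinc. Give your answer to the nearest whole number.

£3,078 per tonne

Net carry = r + u − y = 0.0266 + 0.0538 − 0.0225 = 0.0579
F = S·e^((r+u−y)T) = 2852 · e^(0.0579 × 480/365) = 2852 · e^0.076142
= 2852 × 1.079116 = £3,078 per tonne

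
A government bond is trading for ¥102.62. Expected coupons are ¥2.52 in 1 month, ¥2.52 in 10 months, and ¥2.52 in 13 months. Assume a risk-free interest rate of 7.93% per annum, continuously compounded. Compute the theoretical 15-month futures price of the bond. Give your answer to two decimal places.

PV(coupons) I = 2.52·e^(−0.0793·1/12) + 2.52·e^(−0.0793·10/12) + 2.52·e^(−0.0793·13/12)
I = 2.5034 + 2.3589 + 2.3125 = 7.1748
F = (S − I)·e^(rT) = (102.62 − 7.1748) · e^(0.0793·15/12)
= 95.4452 · e^0.099125 = 95.4452 × 1.104204 = ¥105.39

¥105.39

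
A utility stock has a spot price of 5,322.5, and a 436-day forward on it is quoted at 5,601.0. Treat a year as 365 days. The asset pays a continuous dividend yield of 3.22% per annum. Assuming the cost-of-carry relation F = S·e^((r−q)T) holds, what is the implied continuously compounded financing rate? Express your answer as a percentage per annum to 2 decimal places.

From F = S·e^((r−q)T): (r − q) = ln(F/S)/T
ln(5601.0/5322.5) = ln(1.052325) = 0.051002
(r − q) = 0.051002 / (436/365) = 0.042697
r = ln(F/S)/T + q = 0.042697 + 0.0322 = 0.074897
r = 7.49%

7.49%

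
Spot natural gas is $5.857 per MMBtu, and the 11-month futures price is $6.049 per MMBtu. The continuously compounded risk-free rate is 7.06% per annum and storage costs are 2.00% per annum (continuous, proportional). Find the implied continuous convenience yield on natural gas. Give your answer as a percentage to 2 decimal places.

5.54%

F = S·e^((r+u−y)T) ⇒ (r+u−y) = ln(F/S)/T
ln(6.049/5.857) = 0.032255; /T ⇒ 0.035187
y = r + u − ln(F/S)/T = 0.0706 + 0.0200 − 0.035187 = 0.055413
y = 5.54%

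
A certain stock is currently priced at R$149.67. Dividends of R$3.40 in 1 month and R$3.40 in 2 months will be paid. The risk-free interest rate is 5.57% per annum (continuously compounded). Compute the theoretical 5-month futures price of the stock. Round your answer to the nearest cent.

R$146.27

PV(dividends) I = 3.40·e^(−0.0557·1/12) + 3.40·e^(−0.0557·2/12)
I = 3.3843 + 3.3686 = 6.7529
F = (S − I)·e^(rT) = (149.67 − 6.7529) · e^(0.0557·5/12)
= 142.9171 · e^0.023208 = 142.9171 × 1.023479 = R$146.27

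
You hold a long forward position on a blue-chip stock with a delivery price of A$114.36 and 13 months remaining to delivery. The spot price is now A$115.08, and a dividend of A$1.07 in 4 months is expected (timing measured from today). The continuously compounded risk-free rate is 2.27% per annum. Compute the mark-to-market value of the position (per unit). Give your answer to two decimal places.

A$2.44

PV(remaining dividends) I = 1.07·e^(−0.0227·4/12) = 1.0619
Current forward F = (S − I)·e^(rT) = (115.08 − 1.0619)·e^(0.0227·13/12) = 114.0181 × 1.024897 = 116.8568
Value (long) = (F − K)·e^(−rT) = (116.8568 − 114.36) × 0.975708 = 2.4361
Value = A$2.44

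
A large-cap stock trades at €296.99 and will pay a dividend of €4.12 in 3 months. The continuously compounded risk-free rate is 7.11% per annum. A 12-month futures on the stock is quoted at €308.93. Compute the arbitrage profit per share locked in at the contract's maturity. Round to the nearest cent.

€5.60 per share

PV(dividends) I = 4.12·e^(−0.0711·3/12) = 4.0474
Fair futures F* = (S − I)·e^(rT) = (296.99 − 4.0474)·e^0.071100 = 292.9426 × 1.073689 = 314.5292
Market €308.93 < fair 314.5292: forward underpriced → reverse cash-and-carry (short the stock, invest proceeds at r, pay the dividends, go long the forward).
Profit at T = |F_mkt − F*| = |308.93 − 314.5292| = €5.60 per share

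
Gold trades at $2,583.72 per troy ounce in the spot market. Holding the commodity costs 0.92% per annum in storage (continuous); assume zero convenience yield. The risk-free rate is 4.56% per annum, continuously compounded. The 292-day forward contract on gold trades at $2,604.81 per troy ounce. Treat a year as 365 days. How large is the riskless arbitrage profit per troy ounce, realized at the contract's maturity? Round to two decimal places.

Fair forward: F* = S·e^(carry·T), with carry = (r + u) = 0.0456 + 0.0092 = 0.0548
F* = 2583.72 · e^(0.0548 × 292/365) = 2583.72 · e^0.04384000 = 2583.72 × 1.04481517 = $2699.5099
Market $2604.81 < fair $2699.5099: forward underpriced → reverse cash-and-carry (short spot, go long the forward).
At maturity, profit = |F_mkt − F*| = |2604.81 − 2699.5099| = $94.70 per troy ounce

$94.70 per troy ounce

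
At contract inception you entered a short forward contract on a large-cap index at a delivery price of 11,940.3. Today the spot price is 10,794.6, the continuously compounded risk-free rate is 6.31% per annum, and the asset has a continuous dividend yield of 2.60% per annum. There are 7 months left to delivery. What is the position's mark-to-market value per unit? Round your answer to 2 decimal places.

Current fair forward for the remaining 7 months: F = S·e^((r − q)·T), (r − q) = 0.0631 − 0.0260 = 0.0371
F = 10794.6 · e^(0.0371 × 7/12) = 10794.6 × 1.02187755 = 11030.7594
Value of long forward = (F − K)·e^(−rT) = (11030.7594 − 11940.3) · e^(−0.0631·7/12)
= -909.5406 × 0.96386086 = -876.67
Short position value = −(long value) = 876.67

876.67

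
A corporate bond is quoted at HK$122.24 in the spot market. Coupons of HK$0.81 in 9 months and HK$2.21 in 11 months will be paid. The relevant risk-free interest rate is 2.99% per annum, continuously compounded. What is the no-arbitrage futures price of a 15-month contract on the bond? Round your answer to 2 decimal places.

PV(coupons) I = 0.81·e^(−0.0299·9/12) + 2.21·e^(−0.0299·11/12)
I = 0.7920 + 2.1503 = 2.9423
F = (S − I)·e^(rT) = (122.24 − 2.9423) · e^(0.0299·15/12)
= 119.2977 · e^0.037375 = 119.2977 × 1.038082 = HK$123.84

HK$123.84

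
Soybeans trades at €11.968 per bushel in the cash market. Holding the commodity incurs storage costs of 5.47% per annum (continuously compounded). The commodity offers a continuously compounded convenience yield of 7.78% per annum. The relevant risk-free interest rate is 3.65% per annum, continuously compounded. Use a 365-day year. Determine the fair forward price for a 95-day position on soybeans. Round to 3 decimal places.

Net carry = r + u − y = 0.0365 + 0.0547 − 0.0778 = 0.0134
F = S·e^((r+u−y)T) = 11.968 · e^(0.0134 × 95/365) = 11.968 · e^0.003488
= 11.968 × 1.003494 = €12.010 per bushel

€12.010 per bushel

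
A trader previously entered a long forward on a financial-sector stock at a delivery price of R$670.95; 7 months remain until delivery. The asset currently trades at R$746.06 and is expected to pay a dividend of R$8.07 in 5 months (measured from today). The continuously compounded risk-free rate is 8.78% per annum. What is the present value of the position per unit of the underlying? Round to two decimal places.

R$100.83

PV(remaining dividends) I = 8.07·e^(−0.0878·5/12) = 7.7801
Current forward F = (S − I)·e^(rT) = (746.06 − 7.7801)·e^(0.0878·7/12) = 738.2799 × 1.052551 = 777.0772
Value (long) = (F − K)·e^(−rT) = (777.0772 − 670.95) × 0.950073 = 100.8286
Value = R$100.83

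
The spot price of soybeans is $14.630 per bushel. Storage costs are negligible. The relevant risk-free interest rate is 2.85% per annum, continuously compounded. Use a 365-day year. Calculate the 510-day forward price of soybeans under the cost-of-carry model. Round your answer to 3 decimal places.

F = S·e^(rT) = 14.630 · e^(0.0285 × 510/365) = 14.630 · e^0.039822
= 14.630 × 1.040626 = $15.224 per bushel

$15.224 per bushel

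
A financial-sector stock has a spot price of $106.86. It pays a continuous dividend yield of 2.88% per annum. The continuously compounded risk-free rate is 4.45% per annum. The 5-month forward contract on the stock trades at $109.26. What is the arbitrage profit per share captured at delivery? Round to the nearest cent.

$1.70 per share

Fair forward: F* = S·e^(carry·T), with carry = (r − q) = 0.0445 − 0.0288 = 0.0157
F* = 106.86 · e^(0.0157 × 5/12) = 106.86 · e^0.006542 = 106.86 × 1.006563 = $107.5613
Market $109.26 > fair $107.5613: forward overpriced → cash-and-carry (buy spot, short the forward).
At maturity, profit = |F_mkt − F*| = |109.26 − 107.5613| = $1.70 per share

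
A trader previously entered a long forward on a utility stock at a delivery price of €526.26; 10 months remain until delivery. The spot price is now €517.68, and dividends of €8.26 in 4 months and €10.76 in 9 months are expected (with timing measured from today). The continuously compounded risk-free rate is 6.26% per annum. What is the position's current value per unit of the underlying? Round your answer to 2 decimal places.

PV(remaining dividends) I = 8.26·e^(−0.0626·4/12) + 10.76·e^(−0.0626·9/12) = 18.3559
Current forward F = (S − I)·e^(rT) = (517.68 − 18.3559)·e^(0.0626·10/12) = 499.3241 × 1.053551 = 526.0634
Value (long) = (F − K)·e^(−rT) = (526.0634 − 526.26) × 0.949171 = -0.1866
Value = -€0.19

-€0.19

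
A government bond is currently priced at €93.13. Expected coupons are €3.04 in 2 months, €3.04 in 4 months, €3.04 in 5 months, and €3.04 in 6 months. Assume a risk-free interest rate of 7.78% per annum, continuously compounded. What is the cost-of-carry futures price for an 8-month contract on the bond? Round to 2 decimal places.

€85.63

PV(coupons) I = 3.04·e^(−0.0778·2/12) + 3.04·e^(−0.0778·4/12) + 3.04·e^(−0.0778·5/12) + 3.04·e^(−0.0778·6/12)
I = 3.0008 + 2.9622 + 2.9430 + 2.9240 = 11.8300
F = (S − I)·e^(rT) = (93.13 − 11.8300) · e^(0.0778·8/12)
= 81.3000 · e^0.051867 = 81.3000 × 1.053236 = €85.63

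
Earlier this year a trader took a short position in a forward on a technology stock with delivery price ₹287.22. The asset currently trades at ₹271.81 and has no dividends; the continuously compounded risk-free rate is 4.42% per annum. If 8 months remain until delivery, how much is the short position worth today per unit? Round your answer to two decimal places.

Current fair forward for the remaining 8 months: F = S·e^(r·T), r = 0.0442
F = 271.81 · e^(0.0442 × 8/12) = 271.81 × 1.029905 = 279.9385
Value of long forward = (F − K)·e^(−rT) = (279.9385 − 287.22) · e^(−0.0442·8/12)
= -7.2815 × 0.970963 = -7.07
Short position value = −(long value) = ₹7.07

₹7.07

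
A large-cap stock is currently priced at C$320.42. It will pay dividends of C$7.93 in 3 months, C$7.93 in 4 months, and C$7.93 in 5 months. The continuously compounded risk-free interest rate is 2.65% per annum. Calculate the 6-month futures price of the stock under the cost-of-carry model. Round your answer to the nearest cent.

C$300.80

PV(dividends) I = 7.93·e^(−0.0265·3/12) + 7.93·e^(−0.0265·4/12) + 7.93·e^(−0.0265·5/12)
I = 7.8776 + 7.8603 + 7.8429 = 23.5808
F = (S − I)·e^(rT) = (320.42 − 23.5808) · e^(0.0265·6/12)
= 296.8392 · e^0.013250 = 296.8392 × 1.013338 = C$300.80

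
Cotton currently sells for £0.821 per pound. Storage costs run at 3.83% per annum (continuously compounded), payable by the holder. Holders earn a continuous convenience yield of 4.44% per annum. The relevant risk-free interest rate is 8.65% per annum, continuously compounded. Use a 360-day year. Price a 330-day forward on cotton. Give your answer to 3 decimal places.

Net carry = r + u − y = 0.0865 + 0.0383 − 0.0444 = 0.0804
F = S·e^((r+u−y)T) = 0.821 · e^(0.0804 × 330/360) = 0.821 · e^0.073700
= 0.821 × 1.076484 = £0.884 per pound

£0.884 per pound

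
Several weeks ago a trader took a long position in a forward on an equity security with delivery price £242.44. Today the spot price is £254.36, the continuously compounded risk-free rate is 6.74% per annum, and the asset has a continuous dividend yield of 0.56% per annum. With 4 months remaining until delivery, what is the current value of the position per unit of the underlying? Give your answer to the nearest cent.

£16.83

Current fair forward for the remaining 4 months: F = S·e^((r − q)·T), (r − q) = 0.0674 − 0.0056 = 0.0618
F = 254.36 · e^(0.0618 × 4/12) = 254.36 × 1.020814 = 259.6542
Value of long forward = (F − K)·e^(−rT) = (259.6542 − 242.44) · e^(−0.0674·4/12)
= 17.2142 × 0.977784 = 16.83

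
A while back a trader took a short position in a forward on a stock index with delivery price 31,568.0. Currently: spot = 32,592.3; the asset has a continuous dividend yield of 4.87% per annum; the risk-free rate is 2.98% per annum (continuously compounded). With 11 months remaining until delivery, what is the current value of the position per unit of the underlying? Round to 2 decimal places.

Current fair forward for the remaining 11 months: F = S·e^((r − q)·T), (r − q) = 0.0298 − 0.0487 = -0.0189
F = 32592.3 · e^(-0.0189 × 11/12) = 32592.3 × 0.98282421 = 32032.5015
Value of long forward = (F − K)·e^(−rT) = (32032.5015 − 31568.0) · e^(−0.0298·11/12)
= 464.5015 × 0.97305306 = 451.98
Short position value = −(long value) = -451.98

-451.98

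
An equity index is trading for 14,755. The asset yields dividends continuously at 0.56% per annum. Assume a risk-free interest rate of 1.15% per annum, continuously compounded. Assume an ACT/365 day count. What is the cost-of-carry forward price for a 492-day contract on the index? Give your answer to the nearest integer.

F = S·e^((r − q)T) = 14755 · e^((0.0115 − 0.0056) × 492/365)
= 14755 · e^0.007953 = 14755 × 1.007985
F = 14,873

14,873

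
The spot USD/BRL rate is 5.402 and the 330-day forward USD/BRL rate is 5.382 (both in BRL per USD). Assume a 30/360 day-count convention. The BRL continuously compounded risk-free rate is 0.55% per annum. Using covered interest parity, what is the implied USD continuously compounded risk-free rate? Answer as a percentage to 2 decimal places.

0.95%

F = S·e^((r_BRL − r_USD)T) ⇒ r_USD = r_BRL − ln(F/S)/T
ln(5.382/5.402) = -0.003709; /(330/360) = -0.004046
r_USD = 0.0055 + 0.004046 = 0.009546
r_USD = 0.95%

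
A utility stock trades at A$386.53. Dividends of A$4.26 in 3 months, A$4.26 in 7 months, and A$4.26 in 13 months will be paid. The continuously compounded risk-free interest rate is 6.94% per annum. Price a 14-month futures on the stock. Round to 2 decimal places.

A$405.87

PV(dividends) I = 4.26·e^(−0.0694·3/12) + 4.26·e^(−0.0694·7/12) + 4.26·e^(−0.0694·13/12)
I = 4.1867 + 4.0910 + 3.9515 = 12.2292
F = (S − I)·e^(rT) = (386.53 − 12.2292) · e^(0.0694·14/12)
= 374.3008 · e^0.080967 = 374.3008 × 1.084335 = A$405.87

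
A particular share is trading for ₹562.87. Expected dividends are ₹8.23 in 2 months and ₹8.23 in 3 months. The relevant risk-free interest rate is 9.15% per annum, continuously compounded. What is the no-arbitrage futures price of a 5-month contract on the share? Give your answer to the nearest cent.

PV(dividends) I = 8.23·e^(−0.0915·2/12) + 8.23·e^(−0.0915·3/12)
I = 8.1054 + 8.0439 = 16.1493
F = (S − I)·e^(rT) = (562.87 − 16.1493) · e^(0.0915·5/12)
= 546.7207 · e^0.038125 = 546.7207 × 1.038861 = ₹567.97

₹567.97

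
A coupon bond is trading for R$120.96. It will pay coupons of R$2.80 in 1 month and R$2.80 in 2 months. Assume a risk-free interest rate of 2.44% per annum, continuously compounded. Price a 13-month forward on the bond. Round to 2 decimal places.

R$118.47

PV(coupons) I = 2.80·e^(−0.0244·1/12) + 2.80·e^(−0.0244·2/12)
I = 2.7943 + 2.7886 = 5.5829
F = (S − I)·e^(rT) = (120.96 − 5.5829) · e^(0.0244·13/12)
= 115.3771 · e^0.026433 = 115.3771 × 1.026785 = R$118.47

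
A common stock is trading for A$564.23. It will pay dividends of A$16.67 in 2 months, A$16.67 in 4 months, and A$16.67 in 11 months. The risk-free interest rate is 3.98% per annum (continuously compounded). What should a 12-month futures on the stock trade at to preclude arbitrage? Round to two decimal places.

PV(dividends) I = 16.67·e^(−0.0398·2/12) + 16.67·e^(−0.0398·4/12) + 16.67·e^(−0.0398·11/12)
I = 16.5598 + 16.4503 + 16.0728 = 49.0829
F = (S − I)·e^(rT) = (564.23 − 49.0829) · e^(0.0398·12/12)
= 515.1471 · e^0.039800 = 515.1471 × 1.040603 = A$536.06

A$536.06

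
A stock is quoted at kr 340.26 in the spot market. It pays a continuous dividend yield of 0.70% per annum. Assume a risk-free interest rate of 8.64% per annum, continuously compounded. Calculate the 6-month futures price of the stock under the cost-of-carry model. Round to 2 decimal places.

kr 354.04

F = S·e^((r − q)T) = 340.26 · e^((0.0864 − 0.0070) × 6/12)
= 340.26 · e^0.039700 = 340.26 × 1.040499
F = kr 354.04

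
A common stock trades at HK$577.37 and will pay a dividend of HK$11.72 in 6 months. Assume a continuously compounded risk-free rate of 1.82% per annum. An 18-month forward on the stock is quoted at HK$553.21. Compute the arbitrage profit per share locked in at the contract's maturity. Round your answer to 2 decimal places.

PV(dividends) I = 11.72·e^(−0.0182·6/12) = 11.6138
Fair forward F* = (S − I)·e^(rT) = (577.37 − 11.6138)·e^0.027300 = 565.7562 × 1.027676 = 581.4141
Market HK$553.21 < fair 581.4141: forward underpriced → reverse cash-and-carry (short the stock, invest proceeds at r, pay the dividends, go long the forward).
Profit at T = |F_mkt − F*| = |553.21 − 581.4141| = HK$28.20 per share

HK$28.20 per share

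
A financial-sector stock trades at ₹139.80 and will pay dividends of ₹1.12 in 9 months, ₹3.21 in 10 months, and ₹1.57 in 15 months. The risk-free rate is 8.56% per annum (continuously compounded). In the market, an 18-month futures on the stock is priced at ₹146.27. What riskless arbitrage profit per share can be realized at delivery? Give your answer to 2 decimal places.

PV(dividends) I = 1.12·e^(−0.0856·9/12) + 3.21·e^(−0.0856·10/12) + 1.57·e^(−0.0856·15/12) = 5.4500
Fair futures F* = (S − I)·e^(rT) = (139.80 − 5.4500)·e^0.128400 = 134.3500 × 1.137008 = 152.7570
Market ₹146.27 < fair 152.7570: forward underpriced → reverse cash-and-carry (short the stock, invest proceeds at r, pay the dividends, go long the forward).
Profit at T = |F_mkt − F*| = |146.27 − 152.7570| = ₹6.49 per share

₹6.49 per share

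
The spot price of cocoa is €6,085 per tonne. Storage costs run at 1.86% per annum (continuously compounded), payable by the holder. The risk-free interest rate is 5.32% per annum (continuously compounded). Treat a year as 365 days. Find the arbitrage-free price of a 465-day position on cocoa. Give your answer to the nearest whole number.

Net carry = r + u − y = 0.0532 + 0.0186 − 0.0000 = 0.0718
F = S·e^((r+u−y)T) = 6085 · e^(0.0718 × 465/365) = 6085 · e^0.091471
= 6085 × 1.095785 = €6,668 per tonne

€6,668 per tonne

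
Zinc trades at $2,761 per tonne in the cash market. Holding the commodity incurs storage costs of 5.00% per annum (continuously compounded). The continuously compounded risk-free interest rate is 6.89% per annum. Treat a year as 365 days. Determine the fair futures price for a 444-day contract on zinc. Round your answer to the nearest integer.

Net carry = r + u − y = 0.0689 + 0.0500 − 0.0000 = 0.1189
F = S·e^((r+u−y)T) = 2761 · e^(0.1189 × 444/365) = 2761 · e^0.144635
= 2761 × 1.155618 = $3,191 per tonne

$3,191 per tonne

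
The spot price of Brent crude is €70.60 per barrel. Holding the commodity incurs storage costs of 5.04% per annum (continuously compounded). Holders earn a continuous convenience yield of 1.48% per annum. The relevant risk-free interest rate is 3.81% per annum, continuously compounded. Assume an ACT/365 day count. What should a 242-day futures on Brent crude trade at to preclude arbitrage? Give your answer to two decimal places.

€74.14 per barrel

Net carry = r + u − y = 0.0381 + 0.0504 − 0.0148 = 0.0737
F = S·e^((r+u−y)T) = 70.60 · e^(0.0737 × 242/365) = 70.60 · e^0.048864
= 70.60 × 1.050078 = €74.14 per barrel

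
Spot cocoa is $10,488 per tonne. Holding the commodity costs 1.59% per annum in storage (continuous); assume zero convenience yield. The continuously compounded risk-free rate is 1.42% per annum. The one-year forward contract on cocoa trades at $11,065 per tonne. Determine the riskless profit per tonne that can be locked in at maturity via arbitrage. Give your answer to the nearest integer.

$257 per tonne

Fair forward: F* = S·e^(carry·T), with carry = (r + u) = 0.0142 + 0.0159 = 0.0301
F* = 10488 · e^(0.0301 × 12/12) = 10488 · e^0.030100 = 10488 × 1.030558 = $10808.4923
Market $11065 > fair $10808.4923: forward overpriced → cash-and-carry (buy spot, short the forward).
At maturity, profit = |F_mkt − F*| = |11065 − 10808.4923| = $257 per tonne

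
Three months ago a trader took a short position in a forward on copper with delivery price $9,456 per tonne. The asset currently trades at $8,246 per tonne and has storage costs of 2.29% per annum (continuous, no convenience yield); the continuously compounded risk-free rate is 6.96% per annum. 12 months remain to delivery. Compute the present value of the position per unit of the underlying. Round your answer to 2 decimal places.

$383.23 per tonne

Current fair forward for the remaining 12 months: F = S·e^((r + u)·T), (r + u) = 0.0696 + 0.0229 = 0.0925
F = 8246 · e^(0.0925 × 12/12) = 8246 × 1.09691314 = 9045.1458
Value of long forward = (F − K)·e^(−rT) = (9045.1458 − 9456) · e^(−0.0696·12/12)
= -410.8542 × 0.93276685 = -383.23
Short position value = −(long value) = $383.23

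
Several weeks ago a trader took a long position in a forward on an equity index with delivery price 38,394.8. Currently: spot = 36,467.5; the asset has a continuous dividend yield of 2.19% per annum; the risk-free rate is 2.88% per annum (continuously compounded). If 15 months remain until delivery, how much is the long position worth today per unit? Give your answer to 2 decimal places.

Current fair forward for the remaining 15 months: F = S·e^((r − q)·T), (r − q) = 0.0288 − 0.0219 = 0.0069
F = 36467.5 · e^(0.0069 × 15/12) = 36467.5 × 1.00866230 = 36783.3924
Value of long forward = (F − K)·e^(−rT) = (36783.3924 − 38394.8) · e^(−0.0288·15/12)
= -1611.4076 × 0.96464029 = -1554.43

-1554.43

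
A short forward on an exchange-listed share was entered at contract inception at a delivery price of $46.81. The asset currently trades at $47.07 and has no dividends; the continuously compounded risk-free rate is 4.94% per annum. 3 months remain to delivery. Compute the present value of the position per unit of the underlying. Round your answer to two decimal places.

-$0.83

Current fair forward for the remaining 3 months: F = S·e^(r·T), r = 0.0494
F = 47.07 · e^(0.0494 × 3/12) = 47.07 × 1.012427 = 47.6549
Value of long forward = (F − K)·e^(−rT) = (47.6549 − 46.81) · e^(−0.0494·3/12)
= 0.8449 × 0.987726 = 0.83
Short position value = −(long value) = -$0.83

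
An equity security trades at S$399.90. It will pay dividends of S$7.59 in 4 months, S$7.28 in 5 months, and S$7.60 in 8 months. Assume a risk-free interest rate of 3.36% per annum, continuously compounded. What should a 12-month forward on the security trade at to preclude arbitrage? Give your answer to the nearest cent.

S$390.69

PV(dividends) I = 7.59·e^(−0.0336·4/12) + 7.28·e^(−0.0336·5/12) + 7.60·e^(−0.0336·8/12)
I = 7.5055 + 7.1788 + 7.4317 = 22.1160
F = (S − I)·e^(rT) = (399.90 − 22.1160) · e^(0.0336·12/12)
= 377.7840 · e^0.033600 = 377.7840 × 1.034171 = S$390.69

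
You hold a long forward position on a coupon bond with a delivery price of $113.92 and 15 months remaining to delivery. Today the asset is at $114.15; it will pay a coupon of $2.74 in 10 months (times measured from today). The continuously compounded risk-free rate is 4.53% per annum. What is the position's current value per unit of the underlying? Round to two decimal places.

PV(remaining coupons) I = 2.74·e^(−0.0453·10/12) = 2.6385
Current forward F = (S − I)·e^(rT) = (114.15 − 2.6385)·e^(0.0453·15/12) = 111.5115 × 1.058259 = 118.0080
Value (long) = (F − K)·e^(−rT) = (118.0080 − 113.92) × 0.944948 = 3.8629
Value = $3.86

$3.86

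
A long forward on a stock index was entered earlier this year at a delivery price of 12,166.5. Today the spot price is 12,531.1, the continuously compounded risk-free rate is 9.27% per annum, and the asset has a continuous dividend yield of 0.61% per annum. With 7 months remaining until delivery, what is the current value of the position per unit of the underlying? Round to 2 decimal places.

960.52

Current fair forward for the remaining 7 months: F = S·e^((r − q)·T), (r − q) = 0.0927 − 0.0061 = 0.0866
F = 12531.1 · e^(0.0866 × 7/12) = 12531.1 × 1.05181439 = 13180.3913
Value of long forward = (F − K)·e^(−rT) = (13180.3913 − 12166.5) · e^(−0.0927·7/12)
= 1013.8913 × 0.94736105 = 960.52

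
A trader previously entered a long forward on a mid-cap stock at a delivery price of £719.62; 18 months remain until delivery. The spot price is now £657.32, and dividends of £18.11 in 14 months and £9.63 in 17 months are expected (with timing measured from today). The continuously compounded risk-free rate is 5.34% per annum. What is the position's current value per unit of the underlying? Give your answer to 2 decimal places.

-£32.85

PV(remaining dividends) I = 18.11·e^(−0.0534·14/12) + 9.63·e^(−0.0534·17/12) = 25.9445
Current forward F = (S − I)·e^(rT) = (657.32 − 25.9445)·e^(0.0534·18/12) = 631.3755 × 1.083395 = 684.0291
Value (long) = (F − K)·e^(−rT) = (684.0291 − 719.62) × 0.923024 = -32.8513
Value = -£32.85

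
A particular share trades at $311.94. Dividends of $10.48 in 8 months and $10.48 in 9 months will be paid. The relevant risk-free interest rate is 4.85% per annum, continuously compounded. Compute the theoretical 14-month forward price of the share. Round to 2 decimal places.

$308.67

PV(dividends) I = 10.48·e^(−0.0485·8/12) + 10.48·e^(−0.0485·9/12)
I = 10.1466 + 10.1056 = 20.2522
F = (S − I)·e^(rT) = (311.94 − 20.2522) · e^(0.0485·14/12)
= 291.6878 · e^0.056583 = 291.6878 × 1.058214 = $308.67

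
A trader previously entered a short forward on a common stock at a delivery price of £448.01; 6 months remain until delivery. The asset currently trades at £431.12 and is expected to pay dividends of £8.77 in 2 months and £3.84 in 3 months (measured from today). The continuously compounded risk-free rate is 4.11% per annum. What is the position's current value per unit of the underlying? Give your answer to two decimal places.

£20.29

PV(remaining dividends) I = 8.77·e^(−0.0411·2/12) + 3.84·e^(−0.0411·3/12) = 12.5109
Current forward F = (S − I)·e^(rT) = (431.12 − 12.5109)·e^(0.0411·6/12) = 418.6091 × 1.020763 = 427.3007
Value (long) = (F − K)·e^(−rT) = (427.3007 − 448.01) × 0.979660 = -20.2881
Short position value = −(long value) = £20.29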